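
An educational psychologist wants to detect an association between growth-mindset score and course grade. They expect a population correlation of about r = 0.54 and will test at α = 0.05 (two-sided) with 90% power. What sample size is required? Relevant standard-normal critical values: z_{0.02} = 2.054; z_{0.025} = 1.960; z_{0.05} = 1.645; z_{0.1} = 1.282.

Fisher's z: C = ½·ln((1+r)/(1−r)) = ½·ln(3.3478) = 0.6042.
n = ((z_{α/2} + z_β)/C)² + 3.
(1.960 + 1.282) / 0.6042 = 3.242 / 0.6042 = 5.366.
n = 5.366² + 3 = 28.79 + 3 = 31.8.
Round up.

n = 32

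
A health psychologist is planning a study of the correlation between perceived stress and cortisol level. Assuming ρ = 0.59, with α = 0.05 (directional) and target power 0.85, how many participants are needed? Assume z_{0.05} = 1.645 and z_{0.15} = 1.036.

n = 19

Fisher's z: C = ½·ln((1+r)/(1−r)) = ½·ln(3.8780) = 0.6777.
n = ((z_{α} + z_β)/C)² + 3.
(1.645 + 1.036) / 0.6777 = 2.681 / 0.6777 = 3.956.
n = 3.956² + 3 = 15.65 + 3 = 18.7.
Round up.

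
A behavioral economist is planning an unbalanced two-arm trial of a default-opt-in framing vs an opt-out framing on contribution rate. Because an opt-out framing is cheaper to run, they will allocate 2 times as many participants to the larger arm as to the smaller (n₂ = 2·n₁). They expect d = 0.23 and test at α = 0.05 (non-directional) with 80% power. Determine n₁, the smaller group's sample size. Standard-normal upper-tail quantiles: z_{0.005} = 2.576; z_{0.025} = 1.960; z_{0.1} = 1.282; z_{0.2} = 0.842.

With allocation ratio k = n₂/n₁ = 2, Var(x̄₁−x̄₂) = σ²(1/n₁ + 1/(k·n₁)) = σ²·(k+1)/(k·n₁).
So n₁ = (1 + 1/k)·((z_{α/2} + z_β)/d)² = 1.500 × (2.802/0.23)².
n₁ = 1.500 × 148.42 = 222.6.
Round up: n₁ = 223, giving n₂ = 2 × 223 = 446.

n₁ = 223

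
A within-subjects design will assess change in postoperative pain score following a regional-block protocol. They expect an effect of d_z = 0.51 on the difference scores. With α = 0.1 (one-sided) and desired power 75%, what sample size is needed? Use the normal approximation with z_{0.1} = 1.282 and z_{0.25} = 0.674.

n = 15 pairs

For a paired (one-sample on differences) test: n = ((z_{α} + z_β) / d)².
z_{α} + z_β = 1.282 + 0.674 = 1.956.
n = (1.956 / 0.51)² = 3.835² = 14.71.
Round up.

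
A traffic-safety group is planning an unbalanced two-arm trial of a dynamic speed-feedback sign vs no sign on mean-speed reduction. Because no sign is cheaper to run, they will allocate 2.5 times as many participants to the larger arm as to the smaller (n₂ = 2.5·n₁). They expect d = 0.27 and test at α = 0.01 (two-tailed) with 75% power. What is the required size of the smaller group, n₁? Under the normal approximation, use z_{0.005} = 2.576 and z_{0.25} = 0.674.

With allocation ratio k = n₂/n₁ = 2.5, Var(x̄₁−x̄₂) = σ²(1/n₁ + 1/(k·n₁)) = σ²·(k+1)/(k·n₁).
So n₁ = (1 + 1/k)·((z_{α/2} + z_β)/d)² = 1.400 × (3.250/0.27)².
n₁ = 1.400 × 144.89 = 202.8.
Round up: n₁ = 203, giving n₂ = ⌈2.5 × 203⌉ = ⌈507.5⌉ = 508.

n₁ = 203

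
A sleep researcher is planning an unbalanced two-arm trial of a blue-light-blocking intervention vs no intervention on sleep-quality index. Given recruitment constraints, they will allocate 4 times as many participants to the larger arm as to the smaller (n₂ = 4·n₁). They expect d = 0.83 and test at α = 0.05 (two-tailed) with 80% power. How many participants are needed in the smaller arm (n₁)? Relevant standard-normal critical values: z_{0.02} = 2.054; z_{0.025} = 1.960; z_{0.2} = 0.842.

With allocation ratio k = n₂/n₁ = 4, Var(x̄₁−x̄₂) = σ²(1/n₁ + 1/(k·n₁)) = σ²·(k+1)/(k·n₁).
So n₁ = (1 + 1/k)·((z_{α/2} + z_β)/d)² = 1.250 × (2.802/0.83)².
n₁ = 1.250 × 11.40 = 14.2.
Round up: n₁ = 15, giving n₂ = 4 × 15 = 60.

n₁ = 15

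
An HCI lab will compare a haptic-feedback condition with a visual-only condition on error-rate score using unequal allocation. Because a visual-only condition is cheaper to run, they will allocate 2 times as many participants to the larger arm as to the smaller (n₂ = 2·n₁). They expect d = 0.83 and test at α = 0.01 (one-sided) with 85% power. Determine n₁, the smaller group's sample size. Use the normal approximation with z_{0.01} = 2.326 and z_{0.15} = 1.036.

With allocation ratio k = n₂/n₁ = 2, Var(x̄₁−x̄₂) = σ²(1/n₁ + 1/(k·n₁)) = σ²·(k+1)/(k·n₁).
So n₁ = (1 + 1/k)·((z_{α} + z_β)/d)² = 1.500 × (3.362/0.83)².
n₁ = 1.500 × 16.41 = 24.6.
Round up: n₁ = 25, giving n₂ = 2 × 25 = 50.

n₁ = 25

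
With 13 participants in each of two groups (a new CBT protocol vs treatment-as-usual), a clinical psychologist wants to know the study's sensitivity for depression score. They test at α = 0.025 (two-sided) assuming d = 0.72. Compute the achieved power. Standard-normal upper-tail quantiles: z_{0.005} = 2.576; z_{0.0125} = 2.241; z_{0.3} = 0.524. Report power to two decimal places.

For two equal groups, power = Φ(d·√(n/2) − z_{α/2}).
d·√(n/2) = 0.72 × √(13/2) = 0.72 × 2.550 = 1.836.
z_β = 1.836 − 2.241 = -0.405.
Power = Φ(-0.405) = 0.343.

power ≈ 0.34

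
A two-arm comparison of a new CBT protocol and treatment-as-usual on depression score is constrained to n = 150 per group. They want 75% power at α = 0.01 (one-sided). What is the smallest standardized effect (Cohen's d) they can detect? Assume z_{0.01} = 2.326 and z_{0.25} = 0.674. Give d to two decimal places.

For two independent groups of n = 150 each: d_min = (z_{α} + z_β)·√(2/n).
z-sum = 2.326 + 0.674 = 3.000.
d_min = 3.000 × √(2/150) = 3.000 × 0.1155 = 0.346.

d_min ≈ 0.35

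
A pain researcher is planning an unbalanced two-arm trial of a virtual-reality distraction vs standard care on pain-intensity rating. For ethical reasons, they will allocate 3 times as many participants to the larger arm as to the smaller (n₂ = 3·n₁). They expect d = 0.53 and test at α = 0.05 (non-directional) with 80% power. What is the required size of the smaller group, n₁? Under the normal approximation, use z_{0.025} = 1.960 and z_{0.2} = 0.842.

With allocation ratio k = n₂/n₁ = 3, Var(x̄₁−x̄₂) = σ²(1/n₁ + 1/(k·n₁)) = σ²·(k+1)/(k·n₁).
So n₁ = (1 + 1/k)·((z_{α/2} + z_β)/d)² = 1.333 × (2.802/0.53)².
n₁ = 1.333 × 27.95 = 37.3.
Round up: n₁ = 38, giving n₂ = 3 × 38 = 114.

n₁ = 38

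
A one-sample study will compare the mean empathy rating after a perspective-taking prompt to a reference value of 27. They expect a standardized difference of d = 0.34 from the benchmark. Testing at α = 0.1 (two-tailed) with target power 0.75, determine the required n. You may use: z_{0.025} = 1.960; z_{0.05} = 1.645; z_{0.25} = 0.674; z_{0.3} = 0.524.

n = 47

For a one-sample test: n = ((z_{α/2} + z_β) / d)².
z_{α/2} + z_β = 1.645 + 0.674 = 2.319.
n = (2.319 / 0.34)² = 6.821² = 46.52.
Round up.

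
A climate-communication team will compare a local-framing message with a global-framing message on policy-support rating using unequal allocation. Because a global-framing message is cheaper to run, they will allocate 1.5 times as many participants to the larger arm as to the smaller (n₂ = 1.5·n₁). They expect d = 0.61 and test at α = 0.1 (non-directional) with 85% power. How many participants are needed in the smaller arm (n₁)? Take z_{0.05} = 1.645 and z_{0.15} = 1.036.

n₁ = 33

With allocation ratio k = n₂/n₁ = 1.5, Var(x̄₁−x̄₂) = σ²(1/n₁ + 1/(k·n₁)) = σ²·(k+1)/(k·n₁).
So n₁ = (1 + 1/k)·((z_{α/2} + z_β)/d)² = 1.667 × (2.681/0.61)².
n₁ = 1.667 × 19.32 = 32.2.
Round up: n₁ = 33, giving n₂ = ⌈1.5 × 33⌉ = ⌈49.5⌉ = 50.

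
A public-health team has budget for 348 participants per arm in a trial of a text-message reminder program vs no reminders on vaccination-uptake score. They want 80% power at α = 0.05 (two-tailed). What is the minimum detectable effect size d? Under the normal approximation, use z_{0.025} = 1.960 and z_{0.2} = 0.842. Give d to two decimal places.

d_min ≈ 0.21

For two independent groups of n = 348 each: d_min = (z_{α/2} + z_β)·√(2/n).
z-sum = 1.960 + 0.842 = 2.802.
d_min = 2.802 × √(2/348) = 2.802 × 0.0758 = 0.212.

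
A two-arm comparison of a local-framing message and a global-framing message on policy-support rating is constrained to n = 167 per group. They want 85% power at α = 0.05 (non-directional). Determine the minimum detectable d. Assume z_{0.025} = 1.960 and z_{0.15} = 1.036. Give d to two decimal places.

For two independent groups of n = 167 each: d_min = (z_{α/2} + z_β)·√(2/n).
z-sum = 1.960 + 1.036 = 2.996.
d_min = 2.996 × √(2/167) = 2.996 × 0.1094 = 0.328.

d_min ≈ 0.33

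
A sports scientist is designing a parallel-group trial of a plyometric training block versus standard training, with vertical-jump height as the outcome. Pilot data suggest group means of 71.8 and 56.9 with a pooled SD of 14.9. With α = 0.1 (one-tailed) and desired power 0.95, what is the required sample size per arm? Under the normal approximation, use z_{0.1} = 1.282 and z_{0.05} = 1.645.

Cohen's d = |M₁ − M₂| / SD_pooled = |71.8 − 56.9| / 14.9 = 14.9 / 14.9 = 1.000.
For two independent groups with equal n: n = 2·((z_{α} + z_β) / d)².
z_{α} + z_β = 1.282 + 1.645 = 2.927.
n = 2 × (2.927 / 1.000)² = 2 × 2.927² = 2 × 8.57 = 17.1.
Round up to the next whole participant.

n = 18 per group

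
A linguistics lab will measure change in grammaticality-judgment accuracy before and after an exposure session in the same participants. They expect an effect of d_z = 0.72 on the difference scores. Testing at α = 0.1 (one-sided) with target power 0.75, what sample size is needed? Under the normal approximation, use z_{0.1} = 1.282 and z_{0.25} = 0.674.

n = 8 pairs

For a paired (one-sample on differences) test: n = ((z_{α} + z_β) / d)².
z_{α} + z_β = 1.282 + 0.674 = 1.956.
n = (1.956 / 0.72)² = 2.717² = 7.38.
Round up.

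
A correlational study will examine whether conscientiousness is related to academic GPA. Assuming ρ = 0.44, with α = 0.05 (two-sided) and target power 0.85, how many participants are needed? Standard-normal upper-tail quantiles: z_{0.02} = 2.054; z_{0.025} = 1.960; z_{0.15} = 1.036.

Fisher's z: C = ½·ln((1+r)/(1−r)) = ½·ln(2.5714) = 0.4722.
n = ((z_{α/2} + z_β)/C)² + 3.
(1.960 + 1.036) / 0.4722 = 2.996 / 0.4722 = 6.345.
n = 6.345² + 3 = 40.26 + 3 = 43.3.
Round up.

n = 44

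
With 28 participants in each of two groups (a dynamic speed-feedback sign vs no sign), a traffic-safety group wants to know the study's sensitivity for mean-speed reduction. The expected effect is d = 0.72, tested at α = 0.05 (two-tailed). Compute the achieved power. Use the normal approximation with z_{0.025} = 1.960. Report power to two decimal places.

power ≈ 0.77

For two equal groups, power = Φ(d·√(n/2) − z_{α/2}).
d·√(n/2) = 0.72 × √(28/2) = 0.72 × 3.742 = 2.694.
z_β = 2.694 − 1.960 = 0.734.
Power = Φ(0.734) = 0.769.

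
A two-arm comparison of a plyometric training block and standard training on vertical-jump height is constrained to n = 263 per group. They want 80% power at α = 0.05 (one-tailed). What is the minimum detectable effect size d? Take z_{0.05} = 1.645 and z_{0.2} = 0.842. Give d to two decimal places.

d_min ≈ 0.22

For two independent groups of n = 263 each: d_min = (z_{α} + z_β)·√(2/n).
z-sum = 1.645 + 0.842 = 2.487.
d_min = 2.487 × √(2/263) = 2.487 × 0.0872 = 0.217.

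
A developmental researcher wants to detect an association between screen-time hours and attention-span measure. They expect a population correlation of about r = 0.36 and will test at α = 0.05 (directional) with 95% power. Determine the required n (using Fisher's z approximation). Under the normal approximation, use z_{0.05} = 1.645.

Fisher's z: C = ½·ln((1+r)/(1−r)) = ½·ln(2.1250) = 0.3769.
n = ((z_{α} + z_β)/C)² + 3.
(1.645 + 1.645) / 0.3769 = 3.290 / 0.3769 = 8.729.
n = 8.729² + 3 = 76.20 + 3 = 79.2.
Round up.

n = 80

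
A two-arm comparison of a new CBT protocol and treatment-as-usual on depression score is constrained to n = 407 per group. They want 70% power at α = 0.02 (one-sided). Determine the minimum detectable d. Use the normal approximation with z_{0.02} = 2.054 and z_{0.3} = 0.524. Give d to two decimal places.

d_min ≈ 0.18

For two independent groups of n = 407 each: d_min = (z_{α} + z_β)·√(2/n).
z-sum = 2.054 + 0.524 = 2.578.
d_min = 2.578 × √(2/407) = 2.578 × 0.0701 = 0.181.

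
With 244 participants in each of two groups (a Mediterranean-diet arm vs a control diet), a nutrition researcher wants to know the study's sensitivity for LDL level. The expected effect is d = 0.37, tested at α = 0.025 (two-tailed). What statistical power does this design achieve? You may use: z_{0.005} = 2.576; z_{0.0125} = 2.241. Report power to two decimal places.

For two equal groups, power = Φ(d·√(n/2) − z_{α/2}).
d·√(n/2) = 0.37 × √(244/2) = 0.37 × 11.045 = 4.087.
z_β = 4.087 − 2.241 = 1.846.
Power = Φ(1.846) = 0.968.

power ≈ 0.97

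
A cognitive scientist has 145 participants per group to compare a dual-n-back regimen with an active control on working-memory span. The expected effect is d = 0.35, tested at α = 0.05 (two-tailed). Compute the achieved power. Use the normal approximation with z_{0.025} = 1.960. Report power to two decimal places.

power ≈ 0.85

For two equal groups, power = Φ(d·√(n/2) − z_{α/2}).
d·√(n/2) = 0.35 × √(145/2) = 0.35 × 8.515 = 2.980.
z_β = 2.980 − 1.960 = 1.020.
Power = Φ(1.020) = 0.846.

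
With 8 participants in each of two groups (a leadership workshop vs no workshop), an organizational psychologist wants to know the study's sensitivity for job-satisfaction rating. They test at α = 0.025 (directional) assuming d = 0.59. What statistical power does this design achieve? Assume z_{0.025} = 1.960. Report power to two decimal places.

power ≈ 0.22

For two equal groups, power = Φ(d·√(n/2) − z_{α}).
d·√(n/2) = 0.59 × √(8/2) = 0.59 × 2.000 = 1.180.
z_β = 1.180 − 1.960 = -0.780.
Power = Φ(-0.780) = 0.218.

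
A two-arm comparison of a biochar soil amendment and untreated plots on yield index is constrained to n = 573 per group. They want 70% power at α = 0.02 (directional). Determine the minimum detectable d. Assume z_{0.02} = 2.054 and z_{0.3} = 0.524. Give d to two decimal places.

For two independent groups of n = 573 each: d_min = (z_{α} + z_β)·√(2/n).
z-sum = 2.054 + 0.524 = 2.578.
d_min = 2.578 × √(2/573) = 2.578 × 0.0591 = 0.152.

d_min ≈ 0.15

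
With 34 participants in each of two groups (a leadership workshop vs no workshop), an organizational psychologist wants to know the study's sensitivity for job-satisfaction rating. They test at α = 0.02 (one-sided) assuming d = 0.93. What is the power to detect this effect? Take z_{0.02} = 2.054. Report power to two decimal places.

For two equal groups, power = Φ(d·√(n/2) − z_{α}).
d·√(n/2) = 0.93 × √(34/2) = 0.93 × 4.123 = 3.834.
z_β = 3.834 − 2.054 = 1.780.
Power = Φ(1.780) = 0.963.

power ≈ 0.96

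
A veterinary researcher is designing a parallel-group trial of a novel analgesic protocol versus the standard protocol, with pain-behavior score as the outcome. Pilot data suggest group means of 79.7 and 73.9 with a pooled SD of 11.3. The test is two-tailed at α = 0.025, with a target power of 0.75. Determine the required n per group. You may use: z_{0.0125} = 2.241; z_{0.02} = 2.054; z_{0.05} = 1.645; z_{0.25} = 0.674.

Cohen's d = |M₁ − M₂| / SD_pooled = |79.7 − 73.9| / 11.3 = 5.8 / 11.3 = 0.513.
For two independent groups with equal n: n = 2·((z_{α/2} + z_β) / d)².
z_{α/2} + z_β = 2.241 + 0.674 = 2.915.
n = 2 × (2.915 / 0.513)² = 2 × 5.682² = 2 × 32.29 = 64.6.
Round up to the next whole participant.

n = 65 per group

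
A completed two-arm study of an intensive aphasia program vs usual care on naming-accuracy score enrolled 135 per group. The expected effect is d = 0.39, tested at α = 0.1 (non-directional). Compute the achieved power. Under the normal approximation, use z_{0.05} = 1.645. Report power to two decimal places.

For two equal groups, power = Φ(d·√(n/2) − z_{α/2}).
d·√(n/2) = 0.39 × √(135/2) = 0.39 × 8.216 = 3.204.
z_β = 3.204 − 1.645 = 1.559.
Power = Φ(1.559) = 0.941.

power ≈ 0.94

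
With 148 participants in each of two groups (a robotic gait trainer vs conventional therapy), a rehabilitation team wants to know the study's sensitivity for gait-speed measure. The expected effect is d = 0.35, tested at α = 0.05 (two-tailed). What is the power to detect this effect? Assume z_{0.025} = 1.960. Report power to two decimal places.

power ≈ 0.85

For two equal groups, power = Φ(d·√(n/2) − z_{α/2}).
d·√(n/2) = 0.35 × √(148/2) = 0.35 × 8.602 = 3.011.
z_β = 3.011 − 1.960 = 1.051.
Power = Φ(1.051) = 0.853.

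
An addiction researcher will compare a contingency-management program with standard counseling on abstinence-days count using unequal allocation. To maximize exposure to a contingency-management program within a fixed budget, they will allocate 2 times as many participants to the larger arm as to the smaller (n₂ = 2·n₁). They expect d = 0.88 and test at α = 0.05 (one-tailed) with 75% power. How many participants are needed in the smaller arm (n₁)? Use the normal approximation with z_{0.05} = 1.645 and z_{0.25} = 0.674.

n₁ = 11

With allocation ratio k = n₂/n₁ = 2, Var(x̄₁−x̄₂) = σ²(1/n₁ + 1/(k·n₁)) = σ²·(k+1)/(k·n₁).
So n₁ = (1 + 1/k)·((z_{α} + z_β)/d)² = 1.500 × (2.319/0.88)².
n₁ = 1.500 × 6.94 = 10.4.
Round up: n₁ = 11, giving n₂ = 2 × 11 = 22.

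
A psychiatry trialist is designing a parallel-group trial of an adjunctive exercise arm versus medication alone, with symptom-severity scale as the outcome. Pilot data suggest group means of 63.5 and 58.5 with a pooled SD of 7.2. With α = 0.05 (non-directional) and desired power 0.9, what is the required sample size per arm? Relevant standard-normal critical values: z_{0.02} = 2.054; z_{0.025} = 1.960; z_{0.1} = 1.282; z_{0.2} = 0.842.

n = 44 per group

Cohen's d = |M₁ − M₂| / SD_pooled = |63.5 − 58.5| / 7.2 = 5.0 / 7.2 = 0.694.
For two independent groups with equal n: n = 2·((z_{α/2} + z_β) / d)².
z_{α/2} + z_β = 1.960 + 1.282 = 3.242.
n = 2 × (3.242 / 0.694)² = 2 × 4.671² = 2 × 21.82 = 43.6.
Round up to the next whole participant.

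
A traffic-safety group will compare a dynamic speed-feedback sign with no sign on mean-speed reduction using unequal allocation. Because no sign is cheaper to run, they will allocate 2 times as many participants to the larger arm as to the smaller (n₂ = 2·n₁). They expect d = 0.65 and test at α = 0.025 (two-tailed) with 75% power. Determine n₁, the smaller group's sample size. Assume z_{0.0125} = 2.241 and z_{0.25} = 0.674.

n₁ = 31

With allocation ratio k = n₂/n₁ = 2, Var(x̄₁−x̄₂) = σ²(1/n₁ + 1/(k·n₁)) = σ²·(k+1)/(k·n₁).
So n₁ = (1 + 1/k)·((z_{α/2} + z_β)/d)² = 1.500 × (2.915/0.65)².
n₁ = 1.500 × 20.11 = 30.2.
Round up: n₁ = 31, giving n₂ = 2 × 31 = 62.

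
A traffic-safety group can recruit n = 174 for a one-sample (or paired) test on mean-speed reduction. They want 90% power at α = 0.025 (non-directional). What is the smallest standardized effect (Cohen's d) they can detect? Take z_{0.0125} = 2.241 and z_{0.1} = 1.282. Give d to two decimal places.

d_min ≈ 0.27

For a single sample (or paired design) of n = 174: d_min = (z_{α/2} + z_β)/√n.
z-sum = 2.241 + 1.282 = 3.523.
d_min = 3.523 / √174 = 3.523 / 13.191 = 0.267.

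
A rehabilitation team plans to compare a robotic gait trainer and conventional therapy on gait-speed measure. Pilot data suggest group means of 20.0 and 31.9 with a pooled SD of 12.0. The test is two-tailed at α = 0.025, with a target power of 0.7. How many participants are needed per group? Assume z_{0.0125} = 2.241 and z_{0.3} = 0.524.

Cohen's d = |M₁ − M₂| / SD_pooled = |20.0 − 31.9| / 12.0 = 11.9 / 12.0 = 0.992.
For two independent groups with equal n: n = 2·((z_{α/2} + z_β) / d)².
z_{α/2} + z_β = 2.241 + 0.524 = 2.765.
n = 2 × (2.765 / 0.992)² = 2 × 2.787² = 2 × 7.77 = 15.5.
Round up to the next whole participant.

n = 16 per group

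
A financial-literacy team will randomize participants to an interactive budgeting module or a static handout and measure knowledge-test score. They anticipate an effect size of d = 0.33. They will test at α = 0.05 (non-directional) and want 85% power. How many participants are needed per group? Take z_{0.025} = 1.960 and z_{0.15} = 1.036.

n = 165 per group

For two independent groups with equal n: n = 2·((z_{α/2} + z_β) / d)².
z_{α/2} + z_β = 1.960 + 1.036 = 2.996.
n = 2 × (2.996 / 0.33)² = 2 × 9.079² = 2 × 82.42 = 164.8.
Round up to the next whole participant.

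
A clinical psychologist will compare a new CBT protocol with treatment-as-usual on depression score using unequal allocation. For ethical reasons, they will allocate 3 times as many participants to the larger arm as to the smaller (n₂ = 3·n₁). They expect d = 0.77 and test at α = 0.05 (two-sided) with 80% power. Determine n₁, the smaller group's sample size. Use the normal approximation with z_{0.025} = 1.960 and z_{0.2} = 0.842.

With allocation ratio k = n₂/n₁ = 3, Var(x̄₁−x̄₂) = σ²(1/n₁ + 1/(k·n₁)) = σ²·(k+1)/(k·n₁).
So n₁ = (1 + 1/k)·((z_{α/2} + z_β)/d)² = 1.333 × (2.802/0.77)².
n₁ = 1.333 × 13.24 = 17.7.
Round up: n₁ = 18, giving n₂ = 3 × 18 = 54.

n₁ = 18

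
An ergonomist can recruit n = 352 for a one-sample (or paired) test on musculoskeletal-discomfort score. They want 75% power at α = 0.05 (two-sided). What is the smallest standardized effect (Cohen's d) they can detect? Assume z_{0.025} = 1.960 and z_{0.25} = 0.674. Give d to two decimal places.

For a single sample (or paired design) of n = 352: d_min = (z_{α/2} + z_β)/√n.
z-sum = 1.960 + 0.674 = 2.634.
d_min = 2.634 / √352 = 2.634 / 18.762 = 0.140.

d_min ≈ 0.14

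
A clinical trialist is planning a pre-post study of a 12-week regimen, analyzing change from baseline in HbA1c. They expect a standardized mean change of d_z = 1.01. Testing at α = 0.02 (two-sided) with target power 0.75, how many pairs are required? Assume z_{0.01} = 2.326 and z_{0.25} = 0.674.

For a paired (one-sample on differences) test: n = ((z_{α/2} + z_β) / d)².
z_{α/2} + z_β = 2.326 + 0.674 = 3.000.
n = (3.000 / 1.01)² = 2.970² = 8.82.
Round up.

n = 9 pairs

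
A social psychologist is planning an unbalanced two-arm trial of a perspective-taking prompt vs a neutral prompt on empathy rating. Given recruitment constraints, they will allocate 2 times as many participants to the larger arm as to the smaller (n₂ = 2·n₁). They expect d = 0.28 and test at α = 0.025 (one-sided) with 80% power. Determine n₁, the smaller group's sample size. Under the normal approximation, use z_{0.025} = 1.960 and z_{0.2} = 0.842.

n₁ = 151

With allocation ratio k = n₂/n₁ = 2, Var(x̄₁−x̄₂) = σ²(1/n₁ + 1/(k·n₁)) = σ²·(k+1)/(k·n₁).
So n₁ = (1 + 1/k)·((z_{α} + z_β)/d)² = 1.500 × (2.802/0.28)².
n₁ = 1.500 × 100.14 = 150.2.
Round up: n₁ = 151, giving n₂ = 2 × 151 = 302.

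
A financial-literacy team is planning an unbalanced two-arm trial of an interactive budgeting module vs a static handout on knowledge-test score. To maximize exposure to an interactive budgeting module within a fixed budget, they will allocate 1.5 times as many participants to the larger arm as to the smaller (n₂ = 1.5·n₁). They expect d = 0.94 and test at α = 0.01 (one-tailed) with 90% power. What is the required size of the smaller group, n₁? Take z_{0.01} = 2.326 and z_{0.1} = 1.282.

With allocation ratio k = n₂/n₁ = 1.5, Var(x̄₁−x̄₂) = σ²(1/n₁ + 1/(k·n₁)) = σ²·(k+1)/(k·n₁).
So n₁ = (1 + 1/k)·((z_{α} + z_β)/d)² = 1.667 × (3.608/0.94)².
n₁ = 1.667 × 14.73 = 24.6.
Round up: n₁ = 25, giving n₂ = ⌈1.5 × 25⌉ = ⌈37.5⌉ = 38.

n₁ = 25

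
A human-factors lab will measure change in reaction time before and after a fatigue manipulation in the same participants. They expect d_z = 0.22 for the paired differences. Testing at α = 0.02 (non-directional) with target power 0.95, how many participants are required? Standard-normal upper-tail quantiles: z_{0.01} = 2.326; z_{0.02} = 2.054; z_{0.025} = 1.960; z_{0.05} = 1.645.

n = 326 pairs

For a paired (one-sample on differences) test: n = ((z_{α/2} + z_β) / d)².
z_{α/2} + z_β = 2.326 + 1.645 = 3.971.
n = (3.971 / 0.22)² = 18.050² = 325.80.
Round up.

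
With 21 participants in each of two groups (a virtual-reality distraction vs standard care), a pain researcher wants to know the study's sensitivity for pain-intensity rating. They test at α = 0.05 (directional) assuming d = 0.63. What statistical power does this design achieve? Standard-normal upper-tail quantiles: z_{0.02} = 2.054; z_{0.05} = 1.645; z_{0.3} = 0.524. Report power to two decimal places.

power ≈ 0.65

For two equal groups, power = Φ(d·√(n/2) − z_{α}).
d·√(n/2) = 0.63 × √(21/2) = 0.63 × 3.240 = 2.041.
z_β = 2.041 − 1.645 = 0.396.
Power = Φ(0.396) = 0.654.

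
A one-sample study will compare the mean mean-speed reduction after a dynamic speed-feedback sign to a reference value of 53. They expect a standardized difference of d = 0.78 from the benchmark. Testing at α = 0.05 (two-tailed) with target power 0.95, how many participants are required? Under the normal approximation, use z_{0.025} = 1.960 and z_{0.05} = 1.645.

n = 22

For a one-sample test: n = ((z_{α/2} + z_β) / d)².
z_{α/2} + z_β = 1.960 + 1.645 = 3.605.
n = (3.605 / 0.78)² = 4.622² = 21.36.
Round up.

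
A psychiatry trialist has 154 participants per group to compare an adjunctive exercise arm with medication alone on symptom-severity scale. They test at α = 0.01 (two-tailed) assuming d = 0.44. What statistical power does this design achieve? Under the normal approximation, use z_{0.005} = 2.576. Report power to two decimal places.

For two equal groups, power = Φ(d·√(n/2) − z_{α/2}).
d·√(n/2) = 0.44 × √(154/2) = 0.44 × 8.775 = 3.861.
z_β = 3.861 − 2.576 = 1.285.
Power = Φ(1.285) = 0.901.

power ≈ 0.90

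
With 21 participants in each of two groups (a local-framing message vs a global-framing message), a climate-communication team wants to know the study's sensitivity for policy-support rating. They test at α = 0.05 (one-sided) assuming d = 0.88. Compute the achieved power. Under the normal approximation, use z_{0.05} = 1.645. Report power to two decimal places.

For two equal groups, power = Φ(d·√(n/2) − z_{α}).
d·√(n/2) = 0.88 × √(21/2) = 0.88 × 3.240 = 2.852.
z_β = 2.852 − 1.645 = 1.207.
Power = Φ(1.207) = 0.886.

power ≈ 0.89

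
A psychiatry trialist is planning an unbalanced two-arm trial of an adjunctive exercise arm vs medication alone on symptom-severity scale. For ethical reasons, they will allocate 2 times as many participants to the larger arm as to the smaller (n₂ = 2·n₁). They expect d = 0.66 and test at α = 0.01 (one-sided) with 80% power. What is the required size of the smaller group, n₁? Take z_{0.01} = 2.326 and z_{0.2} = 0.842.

With allocation ratio k = n₂/n₁ = 2, Var(x̄₁−x̄₂) = σ²(1/n₁ + 1/(k·n₁)) = σ²·(k+1)/(k·n₁).
So n₁ = (1 + 1/k)·((z_{α} + z_β)/d)² = 1.500 × (3.168/0.66)².
n₁ = 1.500 × 23.04 = 34.6.
Round up: n₁ = 35, giving n₂ = 2 × 35 = 70.

n₁ = 35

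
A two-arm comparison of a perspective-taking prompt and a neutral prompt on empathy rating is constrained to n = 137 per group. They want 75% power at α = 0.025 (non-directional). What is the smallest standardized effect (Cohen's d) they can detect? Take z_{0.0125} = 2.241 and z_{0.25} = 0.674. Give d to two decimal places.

d_min ≈ 0.35

For two independent groups of n = 137 each: d_min = (z_{α/2} + z_β)·√(2/n).
z-sum = 2.241 + 0.674 = 2.915.
d_min = 2.915 × √(2/137) = 2.915 × 0.1208 = 0.352.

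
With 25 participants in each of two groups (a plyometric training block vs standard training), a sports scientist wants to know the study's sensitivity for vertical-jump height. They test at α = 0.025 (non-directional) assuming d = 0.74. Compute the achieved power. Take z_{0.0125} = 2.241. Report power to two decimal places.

For two equal groups, power = Φ(d·√(n/2) − z_{α/2}).
d·√(n/2) = 0.74 × √(25/2) = 0.74 × 3.536 = 2.616.
z_β = 2.616 − 2.241 = 0.375.
Power = Φ(0.375) = 0.646.

power ≈ 0.65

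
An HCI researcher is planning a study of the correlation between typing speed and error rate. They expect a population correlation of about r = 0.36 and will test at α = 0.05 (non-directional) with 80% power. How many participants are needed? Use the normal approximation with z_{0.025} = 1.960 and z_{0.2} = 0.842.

Fisher's z: C = ½·ln((1+r)/(1−r)) = ½·ln(2.1250) = 0.3769.
n = ((z_{α/2} + z_β)/C)² + 3.
(1.960 + 0.842) / 0.3769 = 2.802 / 0.3769 = 7.434.
n = 7.434² + 3 = 55.27 + 3 = 58.3.
Round up.

n = 59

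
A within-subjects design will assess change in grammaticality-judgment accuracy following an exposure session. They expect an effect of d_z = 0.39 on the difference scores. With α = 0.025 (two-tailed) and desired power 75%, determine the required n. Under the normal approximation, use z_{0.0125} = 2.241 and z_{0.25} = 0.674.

For a paired (one-sample on differences) test: n = ((z_{α/2} + z_β) / d)².
z_{α/2} + z_β = 2.241 + 0.674 = 2.915.
n = (2.915 / 0.39)² = 7.474² = 55.87.
Round up.

n = 56 pairs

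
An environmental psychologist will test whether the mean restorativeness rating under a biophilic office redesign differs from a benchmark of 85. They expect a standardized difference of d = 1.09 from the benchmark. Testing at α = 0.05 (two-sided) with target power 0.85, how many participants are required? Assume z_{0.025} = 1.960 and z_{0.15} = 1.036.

n = 8

For a one-sample test: n = ((z_{α/2} + z_β) / d)².
z_{α/2} + z_β = 1.960 + 1.036 = 2.996.
n = (2.996 / 1.09)² = 2.749² = 7.55.
Round up.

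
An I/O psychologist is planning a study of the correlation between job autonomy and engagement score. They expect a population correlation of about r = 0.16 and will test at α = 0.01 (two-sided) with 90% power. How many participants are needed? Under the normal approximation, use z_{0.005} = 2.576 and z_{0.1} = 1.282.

Fisher's z: C = ½·ln((1+r)/(1−r)) = ½·ln(1.3810) = 0.1614.
n = ((z_{α/2} + z_β)/C)² + 3.
(2.576 + 1.282) / 0.1614 = 3.858 / 0.1614 = 23.903.
n = 23.903² + 3 = 571.37 + 3 = 574.4.
Round up.

n = 575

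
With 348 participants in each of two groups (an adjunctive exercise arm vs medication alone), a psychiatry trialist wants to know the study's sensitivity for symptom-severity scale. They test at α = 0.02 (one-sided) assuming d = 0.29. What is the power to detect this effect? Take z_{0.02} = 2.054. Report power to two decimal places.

power ≈ 0.96

For two equal groups, power = Φ(d·√(n/2) − z_{α}).
d·√(n/2) = 0.29 × √(348/2) = 0.29 × 13.191 = 3.825.
z_β = 3.825 − 2.054 = 1.771.
Power = Φ(1.771) = 0.962.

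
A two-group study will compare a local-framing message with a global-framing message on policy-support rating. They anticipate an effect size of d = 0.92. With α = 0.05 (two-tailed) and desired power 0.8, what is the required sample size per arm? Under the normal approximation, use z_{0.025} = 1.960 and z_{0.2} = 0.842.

n = 19 per group

For two independent groups with equal n: n = 2·((z_{α/2} + z_β) / d)².
z_{α/2} + z_β = 1.960 + 0.842 = 2.802.
n = 2 × (2.802 / 0.92)² = 2 × 3.046² = 2 × 9.28 = 18.6.
Round up to the next whole participant.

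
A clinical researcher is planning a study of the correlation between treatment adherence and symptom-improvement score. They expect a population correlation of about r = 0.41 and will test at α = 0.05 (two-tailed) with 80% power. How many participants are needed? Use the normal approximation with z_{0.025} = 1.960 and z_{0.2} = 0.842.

Fisher's z: C = ½·ln((1+r)/(1−r)) = ½·ln(2.3898) = 0.4356.
n = ((z_{α/2} + z_β)/C)² + 3.
(1.960 + 0.842) / 0.4356 = 2.802 / 0.4356 = 6.433.
n = 6.433² + 3 = 41.38 + 3 = 44.4.
Round up.

n = 45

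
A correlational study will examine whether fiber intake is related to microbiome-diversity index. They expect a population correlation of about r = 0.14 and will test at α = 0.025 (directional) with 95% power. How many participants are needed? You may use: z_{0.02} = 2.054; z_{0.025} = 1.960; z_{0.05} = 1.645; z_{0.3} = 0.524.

Fisher's z: C = ½·ln((1+r)/(1−r)) = ½·ln(1.3256) = 0.1409.
n = ((z_{α} + z_β)/C)² + 3.
(1.960 + 1.645) / 0.1409 = 3.605 / 0.1409 = 25.586.
n = 25.586² + 3 = 654.62 + 3 = 657.6.
Round up.

n = 658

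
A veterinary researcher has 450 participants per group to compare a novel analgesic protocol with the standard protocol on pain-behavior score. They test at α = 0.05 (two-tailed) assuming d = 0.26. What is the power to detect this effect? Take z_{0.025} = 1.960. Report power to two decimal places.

power ≈ 0.97

For two equal groups, power = Φ(d·√(n/2) − z_{α/2}).
d·√(n/2) = 0.26 × √(450/2) = 0.26 × 15.000 = 3.900.
z_β = 3.900 − 1.960 = 1.940.
Power = Φ(1.940) = 0.974.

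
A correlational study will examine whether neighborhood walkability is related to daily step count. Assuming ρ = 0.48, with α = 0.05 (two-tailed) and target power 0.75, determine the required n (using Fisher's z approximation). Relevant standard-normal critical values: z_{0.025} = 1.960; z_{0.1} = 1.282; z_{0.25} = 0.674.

Fisher's z: C = ½·ln((1+r)/(1−r)) = ½·ln(2.8462) = 0.5230.
n = ((z_{α/2} + z_β)/C)² + 3.
(1.960 + 0.674) / 0.5230 = 2.634 / 0.5230 = 5.036.
n = 5.036² + 3 = 25.36 + 3 = 28.4.
Round up.

n = 29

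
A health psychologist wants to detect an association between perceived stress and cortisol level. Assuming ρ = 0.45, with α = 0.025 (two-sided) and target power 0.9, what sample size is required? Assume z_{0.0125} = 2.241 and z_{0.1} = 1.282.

Fisher's z: C = ½·ln((1+r)/(1−r)) = ½·ln(2.6364) = 0.4847.
n = ((z_{α/2} + z_β)/C)² + 3.
(2.241 + 1.282) / 0.4847 = 3.523 / 0.4847 = 7.268.
n = 7.268² + 3 = 52.83 + 3 = 55.8.
Round up.

n = 56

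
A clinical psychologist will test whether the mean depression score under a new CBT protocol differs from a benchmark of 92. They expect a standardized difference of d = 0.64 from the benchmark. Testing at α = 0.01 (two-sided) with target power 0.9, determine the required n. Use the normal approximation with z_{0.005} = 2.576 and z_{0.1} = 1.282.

For a one-sample test: n = ((z_{α/2} + z_β) / d)².
z_{α/2} + z_β = 2.576 + 1.282 = 3.858.
n = (3.858 / 0.64)² = 6.028² = 36.34.
Round up.

n = 37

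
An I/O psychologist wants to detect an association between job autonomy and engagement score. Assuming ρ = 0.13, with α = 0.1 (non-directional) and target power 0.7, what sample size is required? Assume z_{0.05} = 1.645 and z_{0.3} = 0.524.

n = 279

Fisher's z: C = ½·ln((1+r)/(1−r)) = ½·ln(1.2989) = 0.1307.
n = ((z_{α/2} + z_β)/C)² + 3.
(1.645 + 0.524) / 0.1307 = 2.169 / 0.1307 = 16.595.
n = 16.595² + 3 = 275.40 + 3 = 278.4.
Round up.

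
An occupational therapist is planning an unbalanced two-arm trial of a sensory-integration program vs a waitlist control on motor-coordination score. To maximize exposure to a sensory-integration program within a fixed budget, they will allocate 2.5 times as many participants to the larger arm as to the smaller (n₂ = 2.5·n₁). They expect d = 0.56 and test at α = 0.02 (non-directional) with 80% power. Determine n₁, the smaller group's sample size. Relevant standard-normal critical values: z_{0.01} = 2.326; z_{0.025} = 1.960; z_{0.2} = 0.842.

With allocation ratio k = n₂/n₁ = 2.5, Var(x̄₁−x̄₂) = σ²(1/n₁ + 1/(k·n₁)) = σ²·(k+1)/(k·n₁).
So n₁ = (1 + 1/k)·((z_{α/2} + z_β)/d)² = 1.400 × (3.168/0.56)².
n₁ = 1.400 × 32.00 = 44.8.
Round up: n₁ = 45, giving n₂ = ⌈2.5 × 45⌉ = ⌈112.5⌉ = 113.

n₁ = 45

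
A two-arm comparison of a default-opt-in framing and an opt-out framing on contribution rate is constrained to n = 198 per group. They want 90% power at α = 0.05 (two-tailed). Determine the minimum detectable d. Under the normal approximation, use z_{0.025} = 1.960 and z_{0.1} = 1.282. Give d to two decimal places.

d_min ≈ 0.33

For two independent groups of n = 198 each: d_min = (z_{α/2} + z_β)·√(2/n).
z-sum = 1.960 + 1.282 = 3.242.
d_min = 3.242 × √(2/198) = 3.242 × 0.1005 = 0.326.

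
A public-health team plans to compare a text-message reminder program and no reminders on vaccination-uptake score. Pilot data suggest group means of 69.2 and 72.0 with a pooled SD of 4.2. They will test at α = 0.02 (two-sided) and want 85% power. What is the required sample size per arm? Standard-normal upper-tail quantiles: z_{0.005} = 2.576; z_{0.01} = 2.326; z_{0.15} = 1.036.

n = 51 per group

Cohen's d = |M₁ − M₂| / SD_pooled = |69.2 − 72.0| / 4.2 = 2.8 / 4.2 = 0.667.
For two independent groups with equal n: n = 2·((z_{α/2} + z_β) / d)².
z_{α/2} + z_β = 2.326 + 1.036 = 3.362.
n = 2 × (3.362 / 0.667)² = 2 × 5.040² = 2 × 25.41 = 50.8.
Round up to the next whole participant.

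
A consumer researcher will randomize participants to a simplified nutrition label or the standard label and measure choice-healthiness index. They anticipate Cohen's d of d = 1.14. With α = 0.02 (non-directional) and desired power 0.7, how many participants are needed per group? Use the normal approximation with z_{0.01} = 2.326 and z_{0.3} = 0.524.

For two independent groups with equal n: n = 2·((z_{α/2} + z_β) / d)².
z_{α/2} + z_β = 2.326 + 0.524 = 2.850.
n = 2 × (2.850 / 1.14)² = 2 × 2.500² = 2 × 6.25 = 12.5.
Round up to the next whole participant.

n = 13 per group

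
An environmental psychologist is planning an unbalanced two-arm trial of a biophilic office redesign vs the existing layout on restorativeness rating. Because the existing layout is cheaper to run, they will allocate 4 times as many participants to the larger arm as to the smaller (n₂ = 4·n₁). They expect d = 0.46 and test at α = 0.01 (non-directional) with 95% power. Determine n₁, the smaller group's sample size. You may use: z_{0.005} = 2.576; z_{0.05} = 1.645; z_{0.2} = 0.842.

n₁ = 106

With allocation ratio k = n₂/n₁ = 4, Var(x̄₁−x̄₂) = σ²(1/n₁ + 1/(k·n₁)) = σ²·(k+1)/(k·n₁).
So n₁ = (1 + 1/k)·((z_{α/2} + z_β)/d)² = 1.250 × (4.221/0.46)².
n₁ = 1.250 × 84.20 = 105.3.
Round up: n₁ = 106, giving n₂ = 4 × 106 = 424.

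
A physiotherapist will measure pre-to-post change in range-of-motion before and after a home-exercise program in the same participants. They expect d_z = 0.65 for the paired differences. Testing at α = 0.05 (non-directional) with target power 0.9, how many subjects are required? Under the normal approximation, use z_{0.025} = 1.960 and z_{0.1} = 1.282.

n = 25 pairs

For a paired (one-sample on differences) test: n = ((z_{α/2} + z_β) / d)².
z_{α/2} + z_β = 1.960 + 1.282 = 3.242.
n = (3.242 / 0.65)² = 4.988² = 24.88.
Round up.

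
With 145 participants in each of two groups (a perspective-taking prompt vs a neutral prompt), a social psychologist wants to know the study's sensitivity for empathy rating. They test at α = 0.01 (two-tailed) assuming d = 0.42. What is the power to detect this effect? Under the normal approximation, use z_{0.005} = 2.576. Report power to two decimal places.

For two equal groups, power = Φ(d·√(n/2) − z_{α/2}).
d·√(n/2) = 0.42 × √(145/2) = 0.42 × 8.515 = 3.576.
z_β = 3.576 − 2.576 = 1.000.
Power = Φ(1.000) = 0.841.

power ≈ 0.84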